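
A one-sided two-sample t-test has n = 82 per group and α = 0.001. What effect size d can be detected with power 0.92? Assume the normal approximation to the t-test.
d ≈ 0.70

Minimum detectable effect (two-sample t-test, normal approximation):
d = (z_α + z_β) / √(n/2)
d = (3.090 + 1.405) / √(82/2)
d = 4.495 / 6.403
d ≈ 0.70

By Cohen's convention (0.2 small / 0.5 medium / 0.8 large): medium effect.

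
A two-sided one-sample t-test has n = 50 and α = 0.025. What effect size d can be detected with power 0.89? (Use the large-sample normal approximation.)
d ≈ 0.49

Minimum detectable effect (one-sample t-test, normal approximation):
d = (z_{α/2} + z_β) / √n
d = (2.241 + 1.227) / √50
d = 3.468 / 7.071
d ≈ 0.49

By Cohen's convention (0.2 small / 0.5 medium / 0.8 large): small effect.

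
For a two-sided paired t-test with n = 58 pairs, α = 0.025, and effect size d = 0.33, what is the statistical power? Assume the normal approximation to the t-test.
Power ≈ 0.61

Power calculation (paired t-test, normal approximation):
z_β = d · √n - z_{α/2}
z_β = 0.33 · √58 - 2.241
z_β = 0.33 · 7.616 - 2.241
z_β = 0.272

Power = Φ(z_β) = Φ(0.272) ≈ 0.607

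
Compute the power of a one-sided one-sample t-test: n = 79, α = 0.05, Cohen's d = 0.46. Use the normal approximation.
Power ≈ 0.99

Power calculation (one-sample t-test, normal approximation):
z_β = d · √n - z_α
z_β = 0.46 · √79 - 1.645
z_β = 0.46 · 8.888 - 1.645
z_β = 2.444

Power = Φ(z_β) = Φ(2.444) ≈ 0.993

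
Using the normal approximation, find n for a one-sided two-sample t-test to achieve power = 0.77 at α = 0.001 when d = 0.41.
n = 175 per group

Sample size formula (two-sample t-test, normal approximation):
n = 2 · ((z_α + z_β) / d)²

z_α = 3.090 (for α = 0.001, one-sided)
z_β = 0.739 (for power = 0.77)
d = 0.41

n = 2 · ((3.090 + 0.739) / 0.41)²
n = 2 · (9.339)²
n ≈ 174.43
Round up to the next whole number: n = 175 per group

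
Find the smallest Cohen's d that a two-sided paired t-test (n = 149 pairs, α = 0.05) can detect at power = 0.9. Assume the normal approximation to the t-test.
d ≈ 0.27

Minimum detectable effect (paired t-test, normal approximation):
d = (z_{α/2} + z_β) / √n
d = (1.960 + 1.282) / √149
d = 3.242 / 12.207
d ≈ 0.27

By Cohen's convention (0.2 small / 0.5 medium / 0.8 large): small effect.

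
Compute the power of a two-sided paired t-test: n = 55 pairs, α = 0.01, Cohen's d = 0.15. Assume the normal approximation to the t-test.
Power ≈ 0.07

Power calculation (paired t-test, normal approximation):
z_β = d · √n - z_{α/2}
z_β = 0.15 · √55 - 2.576
z_β = 0.15 · 7.416 - 2.576
z_β = -1.463

Power = Φ(z_β) = Φ(-1.463) ≈ 0.072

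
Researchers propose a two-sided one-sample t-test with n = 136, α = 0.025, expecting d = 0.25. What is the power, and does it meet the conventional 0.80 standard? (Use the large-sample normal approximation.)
Power ≈ 0.75; the study is underpowered (power < 0.80)

Power calculation (one-sample t-test, normal approximation):
z_β = d · √n - z_{α/2}
z_β = 0.25 · √136 - 2.241
z_β = 0.25 · 11.662 - 2.241
z_β = 0.674

Power = Φ(z_β) = Φ(0.674) ≈ 0.750

Effect size d = 0.25 is small by Cohen's convention (0.2/0.5/0.8).

Threshold: power ≥ 0.80 is conventionally adequate.
Power ≈ 0.75 → the study is underpowered (power < 0.80).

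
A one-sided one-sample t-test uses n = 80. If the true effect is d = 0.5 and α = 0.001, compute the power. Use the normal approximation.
Power ≈ 0.92

Power calculation (one-sample t-test, normal approximation):
z_β = d · √n - z_α
z_β = 0.5 · √80 - 3.090
z_β = 0.5 · 8.944 - 3.090
z_β = 1.382

Power = Φ(z_β) = Φ(1.382) ≈ 0.916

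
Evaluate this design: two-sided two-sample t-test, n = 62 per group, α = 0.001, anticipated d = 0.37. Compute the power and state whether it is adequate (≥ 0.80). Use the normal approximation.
Power ≈ 0.11; the study is underpowered (power < 0.80)

Power calculation (two-sample t-test, normal approximation):
z_β = d · √(n/2) - z_{α/2}
z_β = 0.37 · √(62/2) - 3.291
z_β = 0.37 · 5.568 - 3.291
z_β = -1.230

Power = Φ(z_β) = Φ(-1.230) ≈ 0.109

Effect size d = 0.37 is small by Cohen's convention (0.2/0.5/0.8).

Threshold: power ≥ 0.80 is conventionally adequate.
Power ≈ 0.11 → the study is underpowered (power < 0.80).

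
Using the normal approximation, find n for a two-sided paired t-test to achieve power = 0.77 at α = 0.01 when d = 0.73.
n = 21 pairs

Sample size formula (paired t-test, normal approximation):
n = ((z_{α/2} + z_β) / d)²

z_{α/2} = 2.576 (for α = 0.01, two-sided)
z_β = 0.739 (for power = 0.77)
d = 0.73

n = ((2.576 + 0.739) / 0.73)²
n = (4.541)²
n ≈ 20.62
Round up to the next whole number: n = 21 pairs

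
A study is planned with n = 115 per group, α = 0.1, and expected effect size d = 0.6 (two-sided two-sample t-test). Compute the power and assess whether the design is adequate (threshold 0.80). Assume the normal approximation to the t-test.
Power ≈ 1.00; the study is adequately powered (power ≥ 0.80)

Power calculation (two-sample t-test, normal approximation):
z_β = d · √(n/2) - z_{α/2}
z_β = 0.6 · √(115/2) - 1.645
z_β = 0.6 · 7.583 - 1.645
z_β = 2.905

Power = Φ(z_β) = Φ(2.905) ≈ 0.998

Effect size d = 0.6 is medium by Cohen's convention (0.2/0.5/0.8).

Threshold: power ≥ 0.80 is conventionally adequate.
Power ≈ 1.00 → the study is adequately powered (power ≥ 0.80).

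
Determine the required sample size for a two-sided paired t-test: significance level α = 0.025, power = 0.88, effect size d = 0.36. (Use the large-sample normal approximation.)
n = 91 pairs

Sample size formula (paired t-test, normal approximation):
n = ((z_{α/2} + z_β) / d)²

z_{α/2} = 2.241 (for α = 0.025, two-sided)
z_β = 1.175 (for power = 0.88)
d = 0.36

n = ((2.241 + 1.175) / 0.36)²
n = (9.489)²
n ≈ 90.04
Round up to the next whole number: n = 91 pairs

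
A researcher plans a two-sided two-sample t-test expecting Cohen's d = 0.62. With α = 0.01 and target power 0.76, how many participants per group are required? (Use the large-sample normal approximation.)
n = 57 per group

Sample size formula (two-sample t-test, normal approximation):
n = 2 · ((z_{α/2} + z_β) / d)²

z_{α/2} = 2.576 (for α = 0.01, two-sided)
z_β = 0.706 (for power = 0.76)
d = 0.62

n = 2 · ((2.576 + 0.706) / 0.62)²
n = 2 · (5.294)²
n ≈ 56.05
Round up to the next whole number: n = 57 per group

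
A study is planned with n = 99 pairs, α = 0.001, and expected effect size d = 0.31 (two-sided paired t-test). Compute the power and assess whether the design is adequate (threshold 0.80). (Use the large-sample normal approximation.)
Power ≈ 0.42; the study is underpowered (power < 0.80)

Power calculation (paired t-test, normal approximation):
z_β = d · √n - z_{α/2}
z_β = 0.31 · √99 - 3.291
z_β = 0.31 · 9.950 - 3.291
z_β = -0.206

Power = Φ(z_β) = Φ(-0.206) ≈ 0.418

Effect size d = 0.31 is small by Cohen's convention (0.2/0.5/0.8).

Threshold: power ≥ 0.80 is conventionally adequate.
Power ≈ 0.42 → the study is underpowered (power < 0.80).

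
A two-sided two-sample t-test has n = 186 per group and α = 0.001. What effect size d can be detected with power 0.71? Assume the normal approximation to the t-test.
d ≈ 0.40

Minimum detectable effect (two-sample t-test, normal approximation):
d = (z_{α/2} + z_β) / √(n/2)
d = (3.291 + 0.553) / √(186/2)
d = 3.844 / 9.644
d ≈ 0.40

By Cohen's convention (0.2 small / 0.5 medium / 0.8 large): small effect.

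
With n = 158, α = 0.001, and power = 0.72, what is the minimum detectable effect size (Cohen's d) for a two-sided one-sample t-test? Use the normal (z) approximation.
d ≈ 0.31

Minimum detectable effect (one-sample t-test, normal approximation):
d = (z_{α/2} + z_β) / √n
d = (3.291 + 0.583) / √158
d = 3.873 / 12.570
d ≈ 0.31

By Cohen's convention (0.2 small / 0.5 medium / 0.8 large): small effect.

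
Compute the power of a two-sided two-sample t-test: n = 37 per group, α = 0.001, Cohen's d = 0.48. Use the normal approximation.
Power ≈ 0.11

Power calculation (two-sample t-test, normal approximation):
z_β = d · √(n/2) - z_{α/2}
z_β = 0.48 · √(37/2) - 3.291
z_β = 0.48 · 4.301 - 3.291
z_β = -1.226

Power = Φ(z_β) = Φ(-1.226) ≈ 0.110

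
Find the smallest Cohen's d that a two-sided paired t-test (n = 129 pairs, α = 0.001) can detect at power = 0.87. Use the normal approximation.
d ≈ 0.39

Minimum detectable effect (paired t-test, normal approximation):
d = (z_{α/2} + z_β) / √n
d = (3.291 + 1.126) / √129
d = 4.417 / 11.358
d ≈ 0.39

By Cohen's convention (0.2 small / 0.5 medium / 0.8 large): small effect.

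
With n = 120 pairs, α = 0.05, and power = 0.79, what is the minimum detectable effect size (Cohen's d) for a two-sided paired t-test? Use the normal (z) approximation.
d ≈ 0.25

Minimum detectable effect (paired t-test, normal approximation):
d = (z_{α/2} + z_β) / √n
d = (1.960 + 0.806) / √120
d = 2.766 / 10.954
d ≈ 0.25

By Cohen's convention (0.2 small / 0.5 medium / 0.8 large): small effect.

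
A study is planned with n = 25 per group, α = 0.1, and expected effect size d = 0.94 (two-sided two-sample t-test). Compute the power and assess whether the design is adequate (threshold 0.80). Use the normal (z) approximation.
Power ≈ 0.95; the study is adequately powered (power ≥ 0.80)

Power calculation (two-sample t-test, normal approximation):
z_β = d · √(n/2) - z_{α/2}
z_β = 0.94 · √(25/2) - 1.645
z_β = 0.94 · 3.536 - 1.645
z_β = 1.679

Power = Φ(z_β) = Φ(1.679) ≈ 0.953

Effect size d = 0.94 is large by Cohen's convention (0.2/0.5/0.8).

Threshold: power ≥ 0.80 is conventionally adequate.
Power ≈ 0.95 → the study is adequately powered (power ≥ 0.80).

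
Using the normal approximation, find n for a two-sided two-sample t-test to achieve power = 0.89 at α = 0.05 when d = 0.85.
n = 29 per group

Sample size formula (two-sample t-test, normal approximation):
n = 2 · ((z_{α/2} + z_β) / d)²

z_{α/2} = 1.960 (for α = 0.05, two-sided)
z_β = 1.227 (for power = 0.89)
d = 0.85

n = 2 · ((1.960 + 1.227) / 0.85)²
n = 2 · (3.749)²
n ≈ 28.11
Round up to the next whole number: n = 29 per group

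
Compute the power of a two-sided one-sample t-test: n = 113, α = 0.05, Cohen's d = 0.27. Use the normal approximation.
Power ≈ 0.82

Power calculation (one-sample t-test, normal approximation):
z_β = d · √n - z_{α/2}
z_β = 0.27 · √113 - 1.960
z_β = 0.27 · 10.630 - 1.960
z_β = 0.910

Power = Φ(z_β) = Φ(0.910) ≈ 0.819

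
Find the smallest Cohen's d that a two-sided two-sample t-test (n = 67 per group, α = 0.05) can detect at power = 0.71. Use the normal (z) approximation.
d ≈ 0.43

Minimum detectable effect (two-sample t-test, normal approximation):
d = (z_{α/2} + z_β) / √(n/2)
d = (1.960 + 0.553) / √(67/2)
d = 2.513 / 5.788
d ≈ 0.43

By Cohen's convention (0.2 small / 0.5 medium / 0.8 large): small effect.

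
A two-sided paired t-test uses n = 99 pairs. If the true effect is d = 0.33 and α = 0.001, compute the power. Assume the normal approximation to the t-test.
Power ≈ 0.50

Power calculation (paired t-test, normal approximation):
z_β = d · √n - z_{α/2}
z_β = 0.33 · √99 - 3.291
z_β = 0.33 · 9.950 - 3.291
z_β = -0.007

Power = Φ(z_β) = Φ(-0.007) ≈ 0.497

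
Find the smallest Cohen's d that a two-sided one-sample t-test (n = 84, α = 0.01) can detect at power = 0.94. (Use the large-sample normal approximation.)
d ≈ 0.45

Minimum detectable effect (one-sample t-test, normal approximation):
d = (z_{α/2} + z_β) / √n
d = (2.576 + 1.555) / √84
d = 4.131 / 9.165
d ≈ 0.45

By Cohen's convention (0.2 small / 0.5 medium / 0.8 large): small effect.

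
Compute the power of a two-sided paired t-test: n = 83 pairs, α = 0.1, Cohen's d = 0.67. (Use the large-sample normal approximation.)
Power ≈ 1.00

Power calculation (paired t-test, normal approximation):
z_β = d · √n - z_{α/2}
z_β = 0.67 · √83 - 1.645
z_β = 0.67 · 9.110 - 1.645
z_β = 4.459

Power = Φ(z_β) = Φ(4.459) ≈ 1.000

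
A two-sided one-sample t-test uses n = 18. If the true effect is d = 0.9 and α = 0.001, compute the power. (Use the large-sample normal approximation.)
Power ≈ 0.70

Power calculation (one-sample t-test, normal approximation):
z_β = d · √n - z_{α/2}
z_β = 0.9 · √18 - 3.291
z_β = 0.9 · 4.243 - 3.291
z_β = 0.528

Power = Φ(z_β) = Φ(0.528) ≈ 0.701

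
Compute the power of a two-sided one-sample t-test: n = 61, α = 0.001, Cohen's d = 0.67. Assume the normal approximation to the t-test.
Power ≈ 0.97

Power calculation (one-sample t-test, normal approximation):
z_β = d · √n - z_{α/2}
z_β = 0.67 · √61 - 3.291
z_β = 0.67 · 7.810 - 3.291
z_β = 1.942

Power = Φ(z_β) = Φ(1.942) ≈ 0.974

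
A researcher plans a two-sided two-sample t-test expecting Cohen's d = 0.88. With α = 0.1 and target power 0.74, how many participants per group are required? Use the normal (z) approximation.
n = 14 per group

Sample size formula (two-sample t-test, normal approximation):
n = 2 · ((z_{α/2} + z_β) / d)²

z_{α/2} = 1.645 (for α = 0.1, two-sided)
z_β = 0.643 (for power = 0.74)
d = 0.88

n = 2 · ((1.645 + 0.643) / 0.88)²
n = 2 · (2.600)²
n ≈ 13.52
Round up to the next whole number: n = 14 per group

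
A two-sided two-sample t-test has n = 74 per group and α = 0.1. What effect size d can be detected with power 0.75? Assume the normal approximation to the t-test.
d ≈ 0.38

Minimum detectable effect (two-sample t-test, normal approximation):
d = (z_{α/2} + z_β) / √(n/2)
d = (1.645 + 0.674) / √(74/2)
d = 2.319 / 6.083
d ≈ 0.38

By Cohen's convention (0.2 small / 0.5 medium / 0.8 large): small effect.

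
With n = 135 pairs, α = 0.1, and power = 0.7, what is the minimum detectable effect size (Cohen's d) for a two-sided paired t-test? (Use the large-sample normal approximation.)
d ≈ 0.19

Minimum detectable effect (paired t-test, normal approximation):
d = (z_{α/2} + z_β) / √n
d = (1.645 + 0.524) / √135
d = 2.169 / 11.619
d ≈ 0.19

By Cohen's convention (0.2 small / 0.5 medium / 0.8 large): very small effect.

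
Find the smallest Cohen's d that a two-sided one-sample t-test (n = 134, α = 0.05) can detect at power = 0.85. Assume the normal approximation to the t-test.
d ≈ 0.26

Minimum detectable effect (one-sample t-test, normal approximation):
d = (z_{α/2} + z_β) / √n
d = (1.960 + 1.036) / √134
d = 2.996 / 11.576
d ≈ 0.26

By Cohen's convention (0.2 small / 0.5 medium / 0.8 large): small effect.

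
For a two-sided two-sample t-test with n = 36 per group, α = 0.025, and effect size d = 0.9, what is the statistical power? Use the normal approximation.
Power ≈ 0.94

Power calculation (two-sample t-test, normal approximation):
z_β = d · √(n/2) - z_{α/2}
z_β = 0.9 · √(36/2) - 2.241
z_β = 0.9 · 4.243 - 2.241
z_β = 1.577

Power = Φ(z_β) = Φ(1.577) ≈ 0.943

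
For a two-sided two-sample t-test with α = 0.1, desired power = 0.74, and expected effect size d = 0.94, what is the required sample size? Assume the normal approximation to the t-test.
n = 12 per group

Sample size formula (two-sample t-test, normal approximation):
n = 2 · ((z_{α/2} + z_β) / d)²

z_{α/2} = 1.645 (for α = 0.1, two-sided)
z_β = 0.643 (for power = 0.74)
d = 0.94

n = 2 · ((1.645 + 0.643) / 0.94)²
n = 2 · (2.434)²
n ≈ 11.85
Round up to the next whole number: n = 12 per group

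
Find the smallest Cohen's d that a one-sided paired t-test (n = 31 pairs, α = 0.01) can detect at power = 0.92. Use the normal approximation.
d ≈ 0.67

Minimum detectable effect (paired t-test, normal approximation):
d = (z_α + z_β) / √n
d = (2.326 + 1.405) / √31
d = 3.731 / 5.568
d ≈ 0.67

By Cohen's convention (0.2 small / 0.5 medium / 0.8 large): medium effect.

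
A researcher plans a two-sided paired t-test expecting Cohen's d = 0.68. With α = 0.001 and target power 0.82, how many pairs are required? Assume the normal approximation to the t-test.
n = 39 pairs

Sample size formula (paired t-test, normal approximation):
n = ((z_{α/2} + z_β) / d)²

z_{α/2} = 3.291 (for α = 0.001, two-sided)
z_β = 0.915 (for power = 0.82)
d = 0.68

n = ((3.291 + 0.915) / 0.68)²
n = (6.185)²
n ≈ 38.25
Round up to the next whole number: n = 39 pairs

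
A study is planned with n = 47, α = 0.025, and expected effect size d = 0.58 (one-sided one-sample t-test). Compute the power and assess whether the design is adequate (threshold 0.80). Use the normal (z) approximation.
Power ≈ 0.98; the study is adequately powered (power ≥ 0.80)

Power calculation (one-sample t-test, normal approximation):
z_β = d · √n - z_α
z_β = 0.58 · √47 - 1.960
z_β = 0.58 · 6.856 - 1.960
z_β = 2.016

Power = Φ(z_β) = Φ(2.016) ≈ 0.978

Effect size d = 0.58 is medium by Cohen's convention (0.2/0.5/0.8).

Threshold: power ≥ 0.80 is conventionally adequate.
Power ≈ 0.98 → the study is adequately powered (power ≥ 0.80).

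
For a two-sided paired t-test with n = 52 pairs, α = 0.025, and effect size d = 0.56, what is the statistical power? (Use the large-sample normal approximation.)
Power ≈ 0.96

Power calculation (paired t-test, normal approximation):
z_β = d · √n - z_{α/2}
z_β = 0.56 · √52 - 2.241
z_β = 0.56 · 7.211 - 2.241
z_β = 1.797

Power = Φ(z_β) = Φ(1.797) ≈ 0.964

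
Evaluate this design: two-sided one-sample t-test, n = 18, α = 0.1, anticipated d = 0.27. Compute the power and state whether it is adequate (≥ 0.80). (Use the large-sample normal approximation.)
Power ≈ 0.31; the study is underpowered (power < 0.80)

Power calculation (one-sample t-test, normal approximation):
z_β = d · √n - z_{α/2}
z_β = 0.27 · √18 - 1.645
z_β = 0.27 · 4.243 - 1.645
z_β = -0.499

Power = Φ(z_β) = Φ(-0.499) ≈ 0.309

Effect size d = 0.27 is small by Cohen's convention (0.2/0.5/0.8).

Threshold: power ≥ 0.80 is conventionally adequate.
Power ≈ 0.31 → the study is underpowered (power < 0.80).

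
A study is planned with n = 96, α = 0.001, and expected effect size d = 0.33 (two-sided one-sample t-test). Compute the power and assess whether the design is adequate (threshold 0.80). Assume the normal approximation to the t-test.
Power ≈ 0.48; the study is underpowered (power < 0.80)

Power calculation (one-sample t-test, normal approximation):
z_β = d · √n - z_{α/2}
z_β = 0.33 · √96 - 3.291
z_β = 0.33 · 9.798 - 3.291
z_β = -0.057

Power = Φ(z_β) = Φ(-0.057) ≈ 0.477

Effect size d = 0.33 is small by Cohen's convention (0.2/0.5/0.8).

Threshold: power ≥ 0.80 is conventionally adequate.
Power ≈ 0.48 → the study is underpowered (power < 0.80).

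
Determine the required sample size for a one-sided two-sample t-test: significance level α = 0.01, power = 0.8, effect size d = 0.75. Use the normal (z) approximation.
n = 36 per group

Sample size formula (two-sample t-test, normal approximation):
n = 2 · ((z_α + z_β) / d)²

z_α = 2.326 (for α = 0.01, one-sided)
z_β = 0.842 (for power = 0.8)
d = 0.75

n = 2 · ((2.326 + 0.842) / 0.75)²
n = 2 · (4.224)²
n ≈ 35.68
Round up to the next whole number: n = 36 per group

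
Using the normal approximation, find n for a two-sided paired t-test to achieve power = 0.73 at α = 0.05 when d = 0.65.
n = 16 pairs

Sample size formula (paired t-test, normal approximation):
n = ((z_{α/2} + z_β) / d)²

z_{α/2} = 1.960 (for α = 0.05, two-sided)
z_β = 0.613 (for power = 0.73)
d = 0.65

n = ((1.960 + 0.613) / 0.65)²
n = (3.958)²
n ≈ 15.67
Round up to the next whole number: n = 16 pairs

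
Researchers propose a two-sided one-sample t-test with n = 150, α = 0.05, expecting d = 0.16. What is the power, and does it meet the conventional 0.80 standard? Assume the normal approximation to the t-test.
Power ≈ 0.50; the study is underpowered (power < 0.80)

Power calculation (one-sample t-test, normal approximation):
z_β = d · √n - z_{α/2}
z_β = 0.16 · √150 - 1.960
z_β = 0.16 · 12.247 - 1.960
z_β = -0.000

Power = Φ(z_β) = Φ(-0.000) ≈ 0.500

Effect size d = 0.16 is very small by Cohen's convention (0.2/0.5/0.8).

Threshold: power ≥ 0.80 is conventionally adequate.
Power ≈ 0.50 → the study is underpowered (power < 0.80).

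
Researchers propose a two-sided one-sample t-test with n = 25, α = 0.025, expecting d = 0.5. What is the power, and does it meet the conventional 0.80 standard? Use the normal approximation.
Power ≈ 0.60; the study is underpowered (power < 0.80)

Power calculation (one-sample t-test, normal approximation):
z_β = d · √n - z_{α/2}
z_β = 0.5 · √25 - 2.241
z_β = 0.5 · 5.000 - 2.241
z_β = 0.259

Power = Φ(z_β) = Φ(0.259) ≈ 0.602

Effect size d = 0.5 is medium by Cohen's convention (0.2/0.5/0.8).

Threshold: power ≥ 0.80 is conventionally adequate.
Power ≈ 0.60 → the study is underpowered (power < 0.80).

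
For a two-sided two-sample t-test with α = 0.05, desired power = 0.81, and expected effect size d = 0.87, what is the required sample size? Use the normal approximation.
n = 22 per group

Sample size formula (two-sample t-test, normal approximation):
n = 2 · ((z_{α/2} + z_β) / d)²

z_{α/2} = 1.960 (for α = 0.05, two-sided)
z_β = 0.878 (for power = 0.81)
d = 0.87

n = 2 · ((1.960 + 0.878) / 0.87)²
n = 2 · (3.262)²
n ≈ 21.28
Round up to the next whole number: n = 22 per group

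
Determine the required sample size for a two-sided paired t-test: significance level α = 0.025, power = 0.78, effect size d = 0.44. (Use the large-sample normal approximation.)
n = 47 pairs

Sample size formula (paired t-test, normal approximation):
n = ((z_{α/2} + z_β) / d)²

z_{α/2} = 2.241 (for α = 0.025, two-sided)
z_β = 0.772 (for power = 0.78)
d = 0.44

n = ((2.241 + 0.772) / 0.44)²
n = (6.848)²
n ≈ 46.90
Round up to the next whole number: n = 47 pairs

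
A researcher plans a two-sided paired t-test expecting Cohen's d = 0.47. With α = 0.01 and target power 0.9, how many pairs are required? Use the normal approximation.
n = 68 pairs

Sample size formula (paired t-test, normal approximation):
n = ((z_{α/2} + z_β) / d)²

z_{α/2} = 2.576 (for α = 0.01, two-sided)
z_β = 1.282 (for power = 0.9)
d = 0.47

n = ((2.576 + 1.282) / 0.47)²
n = (8.209)²
n ≈ 67.39
Round up to the next whole number: n = 68 pairs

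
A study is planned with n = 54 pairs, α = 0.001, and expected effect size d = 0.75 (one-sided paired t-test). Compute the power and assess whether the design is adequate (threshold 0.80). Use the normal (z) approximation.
Power ≈ 0.99; the study is adequately powered (power ≥ 0.80)

Power calculation (paired t-test, normal approximation):
z_β = d · √n - z_α
z_β = 0.75 · √54 - 3.090
z_β = 0.75 · 7.348 - 3.090
z_β = 2.421

Power = Φ(z_β) = Φ(2.421) ≈ 0.992

Effect size d = 0.75 is medium by Cohen's convention (0.2/0.5/0.8).

Threshold: power ≥ 0.80 is conventionally adequate.
Power ≈ 0.99 → the study is adequately powered (power ≥ 0.80).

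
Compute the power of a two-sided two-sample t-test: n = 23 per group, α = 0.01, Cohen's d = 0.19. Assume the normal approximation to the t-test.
Power ≈ 0.03

Power calculation (two-sample t-test, normal approximation):
z_β = d · √(n/2) - z_{α/2}
z_β = 0.19 · √(23/2) - 2.576
z_β = 0.19 · 3.391 - 2.576
z_β = -1.932

Power = Φ(z_β) = Φ(-1.932) ≈ 0.027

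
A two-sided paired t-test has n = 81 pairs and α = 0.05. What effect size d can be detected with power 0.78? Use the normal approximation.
d ≈ 0.30

Minimum detectable effect (paired t-test, normal approximation):
d = (z_{α/2} + z_β) / √n
d = (1.960 + 0.772) / √81
d = 2.732 / 9.000
d ≈ 0.30

By Cohen's convention (0.2 small / 0.5 medium / 0.8 large): small effect.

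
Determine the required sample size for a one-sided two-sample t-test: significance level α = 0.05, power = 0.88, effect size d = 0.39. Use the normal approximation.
n = 105 per group

Sample size formula (two-sample t-test, normal approximation):
n = 2 · ((z_α + z_β) / d)²

z_α = 1.645 (for α = 0.05, one-sided)
z_β = 1.175 (for power = 0.88)
d = 0.39

n = 2 · ((1.645 + 1.175) / 0.39)²
n = 2 · (7.231)²
n ≈ 104.57
Round up to the next whole number: n = 105 per group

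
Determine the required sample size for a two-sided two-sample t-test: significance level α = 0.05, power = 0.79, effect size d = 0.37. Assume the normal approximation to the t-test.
n = 112 per group

Sample size formula (two-sample t-test, normal approximation):
n = 2 · ((z_{α/2} + z_β) / d)²

z_{α/2} = 1.960 (for α = 0.05, two-sided)
z_β = 0.806 (for power = 0.79)
d = 0.37

n = 2 · ((1.960 + 0.806) / 0.37)²
n = 2 · (7.476)²
n ≈ 111.78
Round up to the next whole number: n = 112 per group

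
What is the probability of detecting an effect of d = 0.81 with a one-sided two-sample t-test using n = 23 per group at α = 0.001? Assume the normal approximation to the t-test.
Power ≈ 0.37

Power calculation (two-sample t-test, normal approximation):
z_β = d · √(n/2) - z_α
z_β = 0.81 · √(23/2) - 3.090
z_β = 0.81 · 3.391 - 3.090
z_β = -0.343

Power = Φ(z_β) = Φ(-0.343) ≈ 0.366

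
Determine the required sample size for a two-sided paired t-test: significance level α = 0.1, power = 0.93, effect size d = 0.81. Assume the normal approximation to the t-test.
n = 15 pairs

Sample size formula (paired t-test, normal approximation):
n = ((z_{α/2} + z_β) / d)²

z_{α/2} = 1.645 (for α = 0.1, two-sided)
z_β = 1.476 (for power = 0.93)
d = 0.81

n = ((1.645 + 1.476) / 0.81)²
n = (3.853)²
n ≈ 14.85
Round up to the next whole number: n = 15 pairs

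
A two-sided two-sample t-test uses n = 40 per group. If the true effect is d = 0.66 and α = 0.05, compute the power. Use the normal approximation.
Power ≈ 0.84

Power calculation (two-sample t-test, normal approximation):
z_β = d · √(n/2) - z_{α/2}
z_β = 0.66 · √(40/2) - 1.960
z_β = 0.66 · 4.472 - 1.960
z_β = 0.992

Power = Φ(z_β) = Φ(0.992) ≈ 0.839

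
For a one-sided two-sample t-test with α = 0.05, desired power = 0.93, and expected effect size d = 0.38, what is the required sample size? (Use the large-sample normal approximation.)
n = 135 per group

Sample size formula (two-sample t-test, normal approximation):
n = 2 · ((z_α + z_β) / d)²

z_α = 1.645 (for α = 0.05, one-sided)
z_β = 1.476 (for power = 0.93)
d = 0.38

n = 2 · ((1.645 + 1.476) / 0.38)²
n = 2 · (8.213)²
n ≈ 134.91
Round up to the next whole number: n = 135 per group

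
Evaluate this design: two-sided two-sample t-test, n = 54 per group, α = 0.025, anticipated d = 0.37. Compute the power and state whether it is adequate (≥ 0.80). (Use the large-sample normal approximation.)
Power ≈ 0.37; the study is underpowered (power < 0.80)

Power calculation (two-sample t-test, normal approximation):
z_β = d · √(n/2) - z_{α/2}
z_β = 0.37 · √(54/2) - 2.241
z_β = 0.37 · 5.196 - 2.241
z_β = -0.319

Power = Φ(z_β) = Φ(-0.319) ≈ 0.375

Effect size d = 0.37 is small by Cohen's convention (0.2/0.5/0.8).

Threshold: power ≥ 0.80 is conventionally adequate.
Power ≈ 0.37 → the study is underpowered (power < 0.80).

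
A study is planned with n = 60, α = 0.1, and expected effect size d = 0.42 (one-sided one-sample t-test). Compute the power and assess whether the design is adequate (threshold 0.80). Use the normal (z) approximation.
Power ≈ 0.98; the study is adequately powered (power ≥ 0.80)

Power calculation (one-sample t-test, normal approximation):
z_β = d · √n - z_α
z_β = 0.42 · √60 - 1.282
z_β = 0.42 · 7.746 - 1.282
z_β = 1.972

Power = Φ(z_β) = Φ(1.972) ≈ 0.976

Effect size d = 0.42 is small by Cohen's convention (0.2/0.5/0.8).

Threshold: power ≥ 0.80 is conventionally adequate.
Power ≈ 0.98 → the study is adequately powered (power ≥ 0.80).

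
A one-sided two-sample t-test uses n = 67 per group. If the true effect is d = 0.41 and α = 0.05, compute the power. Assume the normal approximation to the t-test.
Power ≈ 0.77

Power calculation (two-sample t-test, normal approximation):
z_β = d · √(n/2) - z_α
z_β = 0.41 · √(67/2) - 1.645
z_β = 0.41 · 5.788 - 1.645
z_β = 0.728

Power = Φ(z_β) = Φ(0.728) ≈ 0.767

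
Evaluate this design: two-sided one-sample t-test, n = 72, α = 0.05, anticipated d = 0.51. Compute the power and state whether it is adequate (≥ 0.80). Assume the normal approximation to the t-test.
Power ≈ 0.99; the study is adequately powered (power ≥ 0.80)

Power calculation (one-sample t-test, normal approximation):
z_β = d · √n - z_{α/2}
z_β = 0.51 · √72 - 1.960
z_β = 0.51 · 8.485 - 1.960
z_β = 2.368

Power = Φ(z_β) = Φ(2.368) ≈ 0.991

Effect size d = 0.51 is medium by Cohen's convention (0.2/0.5/0.8).

Threshold: power ≥ 0.80 is conventionally adequate.
Power ≈ 0.99 → the study is adequately powered (power ≥ 0.80).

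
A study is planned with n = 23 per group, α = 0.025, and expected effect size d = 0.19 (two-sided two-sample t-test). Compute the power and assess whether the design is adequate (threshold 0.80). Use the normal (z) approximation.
Power ≈ 0.06; the study is underpowered (power < 0.80)

Power calculation (two-sample t-test, normal approximation):
z_β = d · √(n/2) - z_{α/2}
z_β = 0.19 · √(23/2) - 2.241
z_β = 0.19 · 3.391 - 2.241
z_β = -1.597

Power = Φ(z_β) = Φ(-1.597) ≈ 0.055

Effect size d = 0.19 is very small by Cohen's convention (0.2/0.5/0.8).

Threshold: power ≥ 0.80 is conventionally adequate.
Power ≈ 0.06 → the study is underpowered (power < 0.80).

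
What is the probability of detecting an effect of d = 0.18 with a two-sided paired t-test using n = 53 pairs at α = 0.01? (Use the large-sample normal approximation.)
Power ≈ 0.10

Power calculation (paired t-test, normal approximation):
z_β = d · √n - z_{α/2}
z_β = 0.18 · √53 - 2.576
z_β = 0.18 · 7.280 - 2.576
z_β = -1.265

Power = Φ(z_β) = Φ(-1.265) ≈ 0.103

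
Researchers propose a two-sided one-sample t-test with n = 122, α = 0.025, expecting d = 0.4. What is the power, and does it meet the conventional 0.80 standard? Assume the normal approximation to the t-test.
Power ≈ 0.99; the study is adequately powered (power ≥ 0.80)

Power calculation (one-sample t-test, normal approximation):
z_β = d · √n - z_{α/2}
z_β = 0.4 · √122 - 2.241
z_β = 0.4 · 11.045 - 2.241
z_β = 2.177

Power = Φ(z_β) = Φ(2.177) ≈ 0.985

Effect size d = 0.4 is small by Cohen's convention (0.2/0.5/0.8).

Threshold: power ≥ 0.80 is conventionally adequate.
Power ≈ 0.99 → the study is adequately powered (power ≥ 0.80).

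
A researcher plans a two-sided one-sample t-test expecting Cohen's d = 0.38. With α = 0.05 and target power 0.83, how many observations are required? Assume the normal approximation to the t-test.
n = 59

Sample size formula (one-sample t-test, normal approximation):
n = ((z_{α/2} + z_β) / d)²

z_{α/2} = 1.960 (for α = 0.05, two-sided)
z_β = 0.954 (for power = 0.83)
d = 0.38

n = ((1.960 + 0.954) / 0.38)²
n = (7.668)²
n ≈ 58.80
Round up to the next whole number: n = 59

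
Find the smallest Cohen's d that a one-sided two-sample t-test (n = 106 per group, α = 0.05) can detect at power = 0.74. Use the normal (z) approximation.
d ≈ 0.31

Minimum detectable effect (two-sample t-test, normal approximation):
d = (z_α + z_β) / √(n/2)
d = (1.645 + 0.643) / √(106/2)
d = 2.288 / 7.280
d ≈ 0.31

By Cohen's convention (0.2 small / 0.5 medium / 0.8 large): small effect.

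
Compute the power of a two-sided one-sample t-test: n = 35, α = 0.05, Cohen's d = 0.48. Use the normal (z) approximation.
Power ≈ 0.81

Power calculation (one-sample t-test, normal approximation):
z_β = d · √n - z_{α/2}
z_β = 0.48 · √35 - 1.960
z_β = 0.48 · 5.916 - 1.960
z_β = 0.880

Power = Φ(z_β) = Φ(0.880) ≈ 0.811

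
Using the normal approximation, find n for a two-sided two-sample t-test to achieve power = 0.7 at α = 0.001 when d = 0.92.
n = 35 per group

Sample size formula (two-sample t-test, normal approximation):
n = 2 · ((z_{α/2} + z_β) / d)²

z_{α/2} = 3.291 (for α = 0.001, two-sided)
z_β = 0.524 (for power = 0.7)
d = 0.92

n = 2 · ((3.291 + 0.524) / 0.92)²
n = 2 · (4.147)²
n ≈ 34.40
Round up to the next whole number: n = 35 per group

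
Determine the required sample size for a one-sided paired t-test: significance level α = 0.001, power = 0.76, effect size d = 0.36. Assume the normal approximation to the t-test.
n = 112 pairs

Sample size formula (paired t-test, normal approximation):
n = ((z_α + z_β) / d)²

z_α = 3.090 (for α = 0.001, one-sided)
z_β = 0.706 (for power = 0.76)
d = 0.36

n = ((3.090 + 0.706) / 0.36)²
n = (10.544)²
n ≈ 111.18
Round up to the next whole number: n = 112 pairs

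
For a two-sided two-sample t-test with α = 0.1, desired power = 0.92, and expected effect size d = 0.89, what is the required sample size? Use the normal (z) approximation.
n = 24 per group

Sample size formula (two-sample t-test, normal approximation):
n = 2 · ((z_{α/2} + z_β) / d)²

z_{α/2} = 1.645 (for α = 0.1, two-sided)
z_β = 1.405 (for power = 0.92)
d = 0.89

n = 2 · ((1.645 + 1.405) / 0.89)²
n = 2 · (3.427)²
n ≈ 23.49
Round up to the next whole number: n = 24 per group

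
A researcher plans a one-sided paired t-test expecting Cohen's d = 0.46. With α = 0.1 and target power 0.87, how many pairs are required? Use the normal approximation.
n = 28 pairs

Sample size formula (paired t-test, normal approximation):
n = ((z_α + z_β) / d)²

z_α = 1.282 (for α = 0.1, one-sided)
z_β = 1.126 (for power = 0.87)
d = 0.46

n = ((1.282 + 1.126) / 0.46)²
n = (5.235)²
n ≈ 27.41
Round up to the next whole number: n = 28 pairs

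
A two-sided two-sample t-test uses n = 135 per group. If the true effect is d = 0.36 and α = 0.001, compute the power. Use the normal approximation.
Power ≈ 0.37

Power calculation (two-sample t-test, normal approximation):
z_β = d · √(n/2) - z_{α/2}
z_β = 0.36 · √(135/2) - 3.291
z_β = 0.36 · 8.216 - 3.291
z_β = -0.333

Power = Φ(z_β) = Φ(-0.333) ≈ 0.370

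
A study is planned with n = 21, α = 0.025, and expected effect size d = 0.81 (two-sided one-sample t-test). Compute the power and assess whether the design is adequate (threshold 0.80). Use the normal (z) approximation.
Power ≈ 0.93; the study is adequately powered (power ≥ 0.80)

Power calculation (one-sample t-test, normal approximation):
z_β = d · √n - z_{α/2}
z_β = 0.81 · √21 - 2.241
z_β = 0.81 · 4.583 - 2.241
z_β = 1.470

Power = Φ(z_β) = Φ(1.470) ≈ 0.929

Effect size d = 0.81 is large by Cohen's convention (0.2/0.5/0.8).

Threshold: power ≥ 0.80 is conventionally adequate.
Power ≈ 0.93 → the study is adequately powered (power ≥ 0.80).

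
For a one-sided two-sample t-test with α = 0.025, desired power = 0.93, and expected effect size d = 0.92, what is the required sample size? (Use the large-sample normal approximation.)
n = 28 per group

Sample size formula (two-sample t-test, normal approximation):
n = 2 · ((z_α + z_β) / d)²

z_α = 1.960 (for α = 0.025, one-sided)
z_β = 1.476 (for power = 0.93)
d = 0.92

n = 2 · ((1.960 + 1.476) / 0.92)²
n = 2 · (3.735)²
n ≈ 27.90
Round up to the next whole number: n = 28 per group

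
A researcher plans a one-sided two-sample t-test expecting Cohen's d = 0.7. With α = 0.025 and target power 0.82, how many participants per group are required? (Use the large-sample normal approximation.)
n = 34 per group

Sample size formula (two-sample t-test, normal approximation):
n = 2 · ((z_α + z_β) / d)²

z_α = 1.960 (for α = 0.025, one-sided)
z_β = 0.915 (for power = 0.82)
d = 0.7

n = 2 · ((1.960 + 0.915) / 0.7)²
n = 2 · (4.107)²
n ≈ 33.73
Round up to the next whole number: n = 34 per group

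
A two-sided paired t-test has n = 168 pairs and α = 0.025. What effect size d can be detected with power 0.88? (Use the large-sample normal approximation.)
d ≈ 0.26

Minimum detectable effect (paired t-test, normal approximation):
d = (z_{α/2} + z_β) / √n
d = (2.241 + 1.175) / √168
d = 3.416 / 12.961
d ≈ 0.26

By Cohen's convention (0.2 small / 0.5 medium / 0.8 large): small effect.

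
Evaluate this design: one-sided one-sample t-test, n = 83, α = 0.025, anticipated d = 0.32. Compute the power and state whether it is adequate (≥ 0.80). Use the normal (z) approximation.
Power ≈ 0.83; the study is adequately powered (power ≥ 0.80)

Power calculation (one-sample t-test, normal approximation):
z_β = d · √n - z_α
z_β = 0.32 · √83 - 1.960
z_β = 0.32 · 9.110 - 1.960
z_β = 0.955

Power = Φ(z_β) = Φ(0.955) ≈ 0.830

Effect size d = 0.32 is small by Cohen's convention (0.2/0.5/0.8).

Threshold: power ≥ 0.80 is conventionally adequate.
Power ≈ 0.83 → the study is adequately powered (power ≥ 0.80).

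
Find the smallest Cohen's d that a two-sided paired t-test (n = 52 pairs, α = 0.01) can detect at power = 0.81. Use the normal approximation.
d ≈ 0.48

Minimum detectable effect (paired t-test, normal approximation):
d = (z_{α/2} + z_β) / √n
d = (2.576 + 0.878) / √52
d = 3.454 / 7.211
d ≈ 0.48

By Cohen's convention (0.2 small / 0.5 medium / 0.8 large): small effect.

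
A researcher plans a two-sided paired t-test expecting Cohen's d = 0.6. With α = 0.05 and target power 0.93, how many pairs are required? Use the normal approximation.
n = 33 pairs

Sample size formula (paired t-test, normal approximation):
n = ((z_{α/2} + z_β) / d)²

z_{α/2} = 1.960 (for α = 0.05, two-sided)
z_β = 1.476 (for power = 0.93)
d = 0.6

n = ((1.960 + 1.476) / 0.6)²
n = (5.727)²
n ≈ 32.80
Round up to the next whole number: n = 33 pairs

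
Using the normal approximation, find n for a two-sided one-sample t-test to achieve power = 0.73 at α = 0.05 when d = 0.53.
n = 24

Sample size formula (one-sample t-test, normal approximation):
n = ((z_{α/2} + z_β) / d)²

z_{α/2} = 1.960 (for α = 0.05, two-sided)
z_β = 0.613 (for power = 0.73)
d = 0.53

n = ((1.960 + 0.613) / 0.53)²
n = (4.855)²
n ≈ 23.57
Round up to the next whole number: n = 24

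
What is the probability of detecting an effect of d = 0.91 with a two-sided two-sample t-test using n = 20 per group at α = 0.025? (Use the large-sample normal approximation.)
Power ≈ 0.74

Power calculation (two-sample t-test, normal approximation):
z_β = d · √(n/2) - z_{α/2}
z_β = 0.91 · √(20/2) - 2.241
z_β = 0.91 · 3.162 - 2.241
z_β = 0.636

Power = Φ(z_β) = Φ(0.636) ≈ 0.738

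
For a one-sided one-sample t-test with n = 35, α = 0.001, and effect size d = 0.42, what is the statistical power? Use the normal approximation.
Power ≈ 0.27

Power calculation (one-sample t-test, normal approximation):
z_β = d · √n - z_α
z_β = 0.42 · √35 - 3.090
z_β = 0.42 · 5.916 - 3.090
z_β = -0.605

Power = Φ(z_β) = Φ(-0.605) ≈ 0.272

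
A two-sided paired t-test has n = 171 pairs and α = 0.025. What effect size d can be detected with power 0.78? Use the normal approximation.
d ≈ 0.23

Minimum detectable effect (paired t-test, normal approximation):
d = (z_{α/2} + z_β) / √n
d = (2.241 + 0.772) / √171
d = 3.014 / 13.077
d ≈ 0.23

By Cohen's convention (0.2 small / 0.5 medium / 0.8 large): small effect.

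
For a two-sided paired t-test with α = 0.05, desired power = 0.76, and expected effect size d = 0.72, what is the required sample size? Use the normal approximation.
n = 14 pairs

Sample size formula (paired t-test, normal approximation):
n = ((z_{α/2} + z_β) / d)²

z_{α/2} = 1.960 (for α = 0.05, two-sided)
z_β = 0.706 (for power = 0.76)
d = 0.72

n = ((1.960 + 0.706) / 0.72)²
n = (3.703)²
n ≈ 13.71
Round up to the next whole number: n = 14 pairs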